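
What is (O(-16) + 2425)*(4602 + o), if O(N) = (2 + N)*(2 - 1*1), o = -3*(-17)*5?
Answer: 11710227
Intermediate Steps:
o = 255 (o = 51*5 = 255)
O(N) = 2 + N (O(N) = (2 + N)*(2 - 1) = (2 + N)*1 = 2 + N)
(O(-16) + 2425)*(4602 + o) = ((2 - 16) + 2425)*(4602 + 255) = (-14 + 2425)*4857 = 2411*4857 = 11710227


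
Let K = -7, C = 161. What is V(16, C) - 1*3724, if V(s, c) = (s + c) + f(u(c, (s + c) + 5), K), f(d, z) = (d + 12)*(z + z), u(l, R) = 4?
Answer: -3771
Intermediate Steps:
f(d, z) = 2*z*(12 + d) (f(d, z) = (12 + d)*(2*z) = 2*z*(12 + d))
V(s, c) = -224 + c + s (V(s, c) = (s + c) + 2*(-7)*(12 + 4) = (c + s) + 2*(-7)*16 = (c + s) - 224 = -224 + c + s)
V(16, C) - 1*3724 = (-224 + 161 + 16) - 1*3724 = -47 - 3724 = -3771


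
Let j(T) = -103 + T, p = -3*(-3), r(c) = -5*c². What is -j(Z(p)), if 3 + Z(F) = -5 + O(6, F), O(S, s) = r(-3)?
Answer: 156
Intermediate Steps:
O(S, s) = -45 (O(S, s) = -5*(-3)² = -5*9 = -45)
p = 9
Z(F) = -53 (Z(F) = -3 + (-5 - 45) = -3 - 50 = -53)
-j(Z(p)) = -(-103 - 53) = -1*(-156) = 156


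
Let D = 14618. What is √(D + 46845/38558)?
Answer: √21734669912462/38558 ≈ 120.91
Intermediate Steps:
√(D + 46845/38558) = √(14618 + 46845/38558) = √(563687689/38558) = √21734669912462/38558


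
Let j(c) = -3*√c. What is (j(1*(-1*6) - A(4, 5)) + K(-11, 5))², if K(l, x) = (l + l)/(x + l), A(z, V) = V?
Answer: (-11 + 9*I*√11)²/9 ≈ -85.556 - 72.966*I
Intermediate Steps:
K(l, x) = 2*l/(l + x) (K(l, x) = (2*l)/(l + x) = 2*l/(l + x))
(j(1*(-1*6) - A(4, 5)) + K(-11, 5))² = (-3*√(1*(-1*6) - 1*5) + 2*(-11)/(-11 + 5))² = (-3*√(1*(-6) - 5) + 2*(-11)/(-6))² = (-3*√(-6 - 5) + 2*(-11)*(-⅙))² = (-3*I*√11 + 11/3)² = (11/3 - 3*I*√11)²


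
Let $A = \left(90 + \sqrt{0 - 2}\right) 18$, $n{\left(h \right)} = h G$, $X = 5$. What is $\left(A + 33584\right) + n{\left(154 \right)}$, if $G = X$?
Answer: $35974 + 18 i \sqrt{2} \approx 35974.0 + 25.456 i$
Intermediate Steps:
$G = 5$
$n{\left(h \right)} = 5 h$ ($n{\left(h \right)} = h 5 = 5 h$)
$A = 1620 + 18 i \sqrt{2}$ ($A = \left(90 + \sqrt{-2}\right) 18 = \left(90 + i \sqrt{2}\right) 18 = 1620 + 18 i \sqrt{2} \approx 1620.0 + 25.456 i$)
$\left(A + 33584\right) + n{\left(154 \right)} = \left(\left(1620 + 18 i \sqrt{2}\right) + 33584\right) + 5 \cdot 154 = \left(35204 + 18 i \sqrt{2}\right) + 770 = 35974 + 18 i \sqrt{2}$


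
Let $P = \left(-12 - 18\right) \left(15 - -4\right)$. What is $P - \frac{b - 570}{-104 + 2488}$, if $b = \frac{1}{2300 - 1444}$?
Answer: $- \frac{1162713361}{2040704} \approx -569.76$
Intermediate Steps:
$b = \frac{1}{856} \approx 0.0011682$
$P = -570$ ($P = - 30 \left(15 + 4\right) = \left(-30\right) 19 = -570$)
$P - \frac{b - 570}{-104 + 2488} = -570 - \frac{\frac{1}{856} - 570}{-104 + 2488} = -570 - - \frac{487919}{856 \cdot 2384} = -570 - \left(- \frac{487919}{856}\right) \frac{1}{2384} = -570 - - \frac{487919}{2040704} = -570 + \frac{487919}{2040704} = - \frac{1162713361}{2040704}$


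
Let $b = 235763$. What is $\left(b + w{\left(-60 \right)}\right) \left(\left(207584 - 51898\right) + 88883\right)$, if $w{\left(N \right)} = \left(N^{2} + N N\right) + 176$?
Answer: $59464262091$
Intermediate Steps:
$w{\left(N \right)} = 176 + 2 N^{2}$ ($w{\left(N \right)} = \left(N^{2} + N^{2}\right) + 176 = 2 N^{2} + 176 = 176 + 2 N^{2}$)
$\left(b + w{\left(-60 \right)}\right) \left(\left(207584 - 51898\right) + 88883\right) = \left(235763 + \left(176 + 2 \left(-60\right)^{2}\right)\right) \left(\left(207584 - 51898\right) + 88883\right) = \left(235763 + \left(176 + 2 \cdot 3600\right)\right) \left(\left(207584 - 51898\right) + 88883\right) = \left(235763 + \left(176 + 7200\right)\right) \left(155686 + 88883\right) = \left(235763 + 7376\right) 244569 = 243139 \cdot 244569 = 59464262091$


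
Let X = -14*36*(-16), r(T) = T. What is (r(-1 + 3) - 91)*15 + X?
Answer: 6729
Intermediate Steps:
X = 8064 (X = -504*(-16) = 8064)
(r(-1 + 3) - 91)*15 + X = ((-1 + 3) - 91)*15 + 8064 = (2 - 91)*15 + 8064 = -89*15 + 8064 = -1335 + 8064 = 6729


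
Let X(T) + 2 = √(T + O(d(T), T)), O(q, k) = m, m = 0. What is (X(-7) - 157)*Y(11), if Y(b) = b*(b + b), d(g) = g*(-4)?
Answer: -38478 + 242*I*√7 ≈ -38478.0 + 640.27*I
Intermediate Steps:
d(g) = -4*g
Y(b) = 2*b² (Y(b) = b*(2*b) = 2*b²)
O(q, k) = 0
X(T) = -2 + √T (X(T) = -2 + √(T + 0) = -2 + √T)
(X(-7) - 157)*Y(11) = ((-2 + √(-7)) - 157)*(2*11²) = ((-2 + I*√7) - 157)*(2*121) = (-159 + I*√7)*242 = -38478 + 242*I*√7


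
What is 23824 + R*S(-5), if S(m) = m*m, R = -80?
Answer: 21824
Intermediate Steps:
S(m) = m**2
23824 + R*S(-5) = 23824 - 80*(-5)**2 = 23824 - 80*25 = 23824 - 2000 = 21824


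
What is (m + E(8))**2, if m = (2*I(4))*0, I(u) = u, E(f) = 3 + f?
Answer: 121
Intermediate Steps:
m = 0 (m = (2*4)*0 = 8*0 = 0)
(m + E(8))**2 = (0 + (3 + 8))**2 = (0 + 11)**2 = 11**2 = 121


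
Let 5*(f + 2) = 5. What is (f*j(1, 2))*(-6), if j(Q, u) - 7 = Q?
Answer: 48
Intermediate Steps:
f = -1 (f = -2 + (⅕)*5 = -2 + 1 = -1)
j(Q, u) = 7 + Q
(f*j(1, 2))*(-6) = -(7 + 1)*(-6) = -1*8*(-6) = -8*(-6) = 48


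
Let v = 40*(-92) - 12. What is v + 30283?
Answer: 26591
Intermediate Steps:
v = -3692 (v = -3680 - 12 = -3692)
v + 30283 = -3692 + 30283 = 26591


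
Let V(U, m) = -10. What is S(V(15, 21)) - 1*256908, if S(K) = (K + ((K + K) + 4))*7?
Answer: -257090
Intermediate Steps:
S(K) = 28 + 21*K (S(K) = (K + (2*K + 4))*7 = (K + (4 + 2*K))*7 = (4 + 3*K)*7 = 28 + 21*K)
S(V(15, 21)) - 1*256908 = (28 + 21*(-10)) - 1*256908 = (28 - 210) - 256908 = -182 - 256908 = -257090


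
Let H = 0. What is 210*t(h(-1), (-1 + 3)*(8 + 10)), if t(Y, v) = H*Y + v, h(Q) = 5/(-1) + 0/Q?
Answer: 7560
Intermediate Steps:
h(Q) = -5 (h(Q) = 5*(-1) + 0 = -5 + 0 = -5)
t(Y, v) = v (t(Y, v) = 0*Y + v = 0 + v = v)
210*t(h(-1), (-1 + 3)*(8 + 10)) = 210*((-1 + 3)*(8 + 10)) = 210*(2*18) = 210*36 = 7560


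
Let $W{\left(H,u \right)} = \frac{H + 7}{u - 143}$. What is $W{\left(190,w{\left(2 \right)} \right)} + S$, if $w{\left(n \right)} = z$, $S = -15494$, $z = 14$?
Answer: $- \frac{1998923}{129} \approx -15496.0$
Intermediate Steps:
$w{\left(n \right)} = 14$
$W{\left(H,u \right)} = \frac{7 + H}{-143 + u}$
$W{\left(190,w{\left(2 \right)} \right)} + S = \frac{7 + 190}{-143 + 14} - 15494 = \frac{1}{-129} \cdot 197 - 15494 = \left(- \frac{1}{129}\right) 197 - 15494 = - \frac{197}{129} - 15494 = - \frac{1998923}{129}$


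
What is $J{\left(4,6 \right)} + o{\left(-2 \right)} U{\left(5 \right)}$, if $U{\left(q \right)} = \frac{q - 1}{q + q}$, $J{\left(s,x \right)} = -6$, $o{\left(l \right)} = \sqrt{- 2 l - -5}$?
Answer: $- \frac{24}{5} \approx -4.8$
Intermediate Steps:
$o{\left(l \right)} = \sqrt{5 - 2 l}$ ($o{\left(l \right)} = \sqrt{- 2 l + 5} = \sqrt{5 - 2 l}$)
$U{\left(q \right)} = \frac{-1 + q}{2 q}$
$J{\left(4,6 \right)} + o{\left(-2 \right)} U{\left(5 \right)} = -6 + \sqrt{5 - -4} \frac{-1 + 5}{2 \cdot 5} = -6 + \sqrt{5 + 4} \cdot \frac{1}{2} \cdot \frac{1}{5} \cdot 4 = -6 + \sqrt{9} \cdot \frac{2}{5} = -6 + 3 \cdot \frac{2}{5} = -6 + \frac{6}{5} = - \frac{24}{5}$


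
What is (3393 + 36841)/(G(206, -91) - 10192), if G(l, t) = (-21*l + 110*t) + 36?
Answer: -20117/12246 ≈ -1.6427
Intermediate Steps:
G(l, t) = 36 - 21*l + 110*t
(3393 + 36841)/(G(206, -91) - 10192) = (3393 + 36841)/((36 - 21*206 + 110*(-91)) - 10192) = 40234/((36 - 4326 - 10010) - 10192) = 40234/(-14300 - 10192) = 40234/(-24492) = 40234*(-1/24492) = -20117/12246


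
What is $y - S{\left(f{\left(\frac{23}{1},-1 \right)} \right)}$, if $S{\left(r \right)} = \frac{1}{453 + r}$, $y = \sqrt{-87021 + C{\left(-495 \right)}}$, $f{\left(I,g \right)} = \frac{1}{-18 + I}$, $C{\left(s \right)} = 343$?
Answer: $- \frac{5}{2266} + i \sqrt{86678} \approx -0.0022065 + 294.41 i$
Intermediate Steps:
$y = i \sqrt{86678}$ ($y = \sqrt{-87021 + 343} = \sqrt{-86678} = i \sqrt{86678} \approx 294.41 i$)
$y - S{\left(f{\left(\frac{23}{1},-1 \right)} \right)} = i \sqrt{86678} - \frac{1}{453 + \frac{1}{-18 + \frac{23}{1}}} = i \sqrt{86678} - \frac{1}{453 + \frac{1}{-18 + 23 \cdot 1}} = i \sqrt{86678} - \frac{1}{453 + \frac{1}{-18 + 23}} = i \sqrt{86678} - \frac{1}{453 + \frac{1}{5}} = i \sqrt{86678} - \frac{1}{\frac{2266}{5}} = i \sqrt{86678} - \frac{5}{2266} = - \frac{5}{2266} + i \sqrt{86678}$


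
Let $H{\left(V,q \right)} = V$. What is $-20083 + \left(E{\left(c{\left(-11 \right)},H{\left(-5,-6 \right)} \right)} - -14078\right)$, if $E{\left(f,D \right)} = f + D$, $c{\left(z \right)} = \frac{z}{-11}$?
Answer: $-6009$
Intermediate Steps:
$c{\left(z \right)} = - \frac{z}{11}$ ($c{\left(z \right)} = z \left(- \frac{1}{11}\right) = - \frac{z}{11}$)
$E{\left(f,D \right)} = D + f$
$-20083 + \left(E{\left(c{\left(-11 \right)},H{\left(-5,-6 \right)} \right)} - -14078\right) = -20083 - -14074 = -20083 + \left(\left(-5 + 1\right) + 14078\right) = -20083 + \left(-4 + 14078\right) = -20083 + 14074 = -6009$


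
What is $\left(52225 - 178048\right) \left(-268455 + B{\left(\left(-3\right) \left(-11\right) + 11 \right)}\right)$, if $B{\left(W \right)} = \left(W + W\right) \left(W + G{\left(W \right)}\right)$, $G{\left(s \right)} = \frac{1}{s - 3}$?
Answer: $\frac{1364904626745}{41} \approx 3.329 \cdot 10^{10}$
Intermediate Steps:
$G{\left(s \right)} = \frac{1}{-3 + s}$
$B{\left(W \right)} = 2 W \left(W + \frac{1}{-3 + W}\right)$ ($B{\left(W \right)} = \left(W + W\right) \left(W + \frac{1}{-3 + W}\right) = 2 W \left(W + \frac{1}{-3 + W}\right)$)
$\left(52225 - 178048\right) \left(-268455 + B{\left(\left(-3\right) \left(-11\right) + 11 \right)}\right) = \left(52225 - 178048\right) \left(-268455 + \frac{2 \left(\left(-3\right) \left(-11\right) + 11\right) \left(1 + \left(\left(-3\right) \left(-11\right) + 11\right) \left(-3 + \left(\left(-3\right) \left(-11\right) + 11\right)\right)\right)}{-3 + \left(\left(-3\right) \left(-11\right) + 11\right)}\right) = - 125823 \left(-268455 + \frac{2 \left(33 + 11\right) \left(1 + \left(33 + 11\right) \left(-3 + \left(33 + 11\right)\right)\right)}{-3 + \left(33 + 11\right)}\right) = - 125823 \left(-268455 + 2 \cdot 44 \frac{1}{-3 + 44} \left(1 + 44 \left(-3 + 44\right)\right)\right) = - 125823 \left(-268455 + 2 \cdot 44 \cdot \frac{1}{41} \left(1 + 44 \cdot 41\right)\right) = - 125823 \left(-268455 + 2 \cdot 44 \cdot \frac{1}{41} \left(1 + 1804\right)\right) = - 125823 \left(-268455 + 2 \cdot 44 \cdot \frac{1}{41} \cdot 1805\right) = - 125823 \left(-268455 + \frac{158840}{41}\right) = \left(-125823\right) \left(- \frac{10847815}{41}\right) = \frac{1364904626745}{41}$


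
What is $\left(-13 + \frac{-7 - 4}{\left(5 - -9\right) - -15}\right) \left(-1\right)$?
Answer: $\frac{388}{29} \approx 13.379$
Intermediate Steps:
$\left(-13 + \frac{-7 - 4}{\left(5 - -9\right) - -15}\right) \left(-1\right) = \left(-13 - \frac{11}{\left(5 + 9\right) + 15}\right) \left(-1\right) = \left(-13 - \frac{11}{14 + 15}\right) \left(-1\right) = \left(-13 - \frac{11}{29}\right) \left(-1\right) = \left(- \frac{388}{29}\right) \left(-1\right) = \frac{388}{29}$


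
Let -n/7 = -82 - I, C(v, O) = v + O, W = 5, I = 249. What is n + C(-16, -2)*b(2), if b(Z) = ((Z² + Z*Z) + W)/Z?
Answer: 2200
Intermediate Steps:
C(v, O) = O + v
n = 2317 (n = -7*(-82 - 1*249) = -7*(-82 - 249) = -7*(-331) = 2317)
b(Z) = (5 + 2*Z²)/Z (b(Z) = ((Z² + Z*Z) + 5)/Z = ((Z² + Z²) + 5)/Z = (2*Z² + 5)/Z = (5 + 2*Z²)/Z)
n + C(-16, -2)*b(2) = 2317 + (-2 - 16)*(2*2 + 5/2) = 2317 - 18*(4 + 5*(½)) = 2317 - 18*(4 + 5/2) = 2317 - 18*13/2 = 2317 - 117 = 2200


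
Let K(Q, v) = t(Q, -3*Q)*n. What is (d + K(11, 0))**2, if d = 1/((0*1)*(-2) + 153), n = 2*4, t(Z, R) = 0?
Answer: 1/23409 ≈ 4.2719e-5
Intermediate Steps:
n = 8
K(Q, v) = 0 (K(Q, v) = 0*8 = 0)
d = 1/153 (d = 1/(0*(-2) + 153) = 1/(0 + 153) = 1/153 ≈ 0.0065359)
(d + K(11, 0))**2 = (1/153 + 0)**2 = (1/153)**2 = 1/23409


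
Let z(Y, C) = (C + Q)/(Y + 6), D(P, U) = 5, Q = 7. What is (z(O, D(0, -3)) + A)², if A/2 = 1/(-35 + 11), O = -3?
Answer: 2209/144 ≈ 15.340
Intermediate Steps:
z(Y, C) = (7 + C)/(6 + Y) (z(Y, C) = (C + 7)/(Y + 6) = (7 + C)/(6 + Y))
A = -1/12 (A = 2/(-35 + 11) = 2/(-24) = 2*(-1/24) = -1/12 ≈ -0.083333)
(z(O, D(0, -3)) + A)² = ((7 + 5)/(6 - 3) - 1/12)² = (12/3 - 1/12)² = ((⅓)*12 - 1/12)² = (4 - 1/12)² = (47/12)² = 2209/144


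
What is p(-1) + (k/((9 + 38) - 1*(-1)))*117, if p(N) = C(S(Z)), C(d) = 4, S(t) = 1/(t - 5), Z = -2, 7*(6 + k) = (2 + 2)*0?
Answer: -85/8 ≈ -10.625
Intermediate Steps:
k = -6 (k = -6 + ((2 + 2)*0)/7 = -6 + (4*0)/7 = -6 + (⅐)*0 = -6 + 0 = -6)
S(t) = 1/(-5 + t)
p(N) = 4
p(-1) + (k/((9 + 38) - 1*(-1)))*117 = 4 - 6/((9 + 38) - 1*(-1))*117 = 4 - 6/(47 + 1)*117 = 4 - 6/48*117 = 4 - 6*1/48*117 = 4 - ⅛*117 = 4 - 117/8 = -85/8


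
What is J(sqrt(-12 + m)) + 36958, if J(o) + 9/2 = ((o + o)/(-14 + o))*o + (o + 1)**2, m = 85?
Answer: 9104677/246 + 100*sqrt(73)/123 ≈ 37018.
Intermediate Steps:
J(o) = -9/2 + (1 + o)**2 + 2*o**2/(-14 + o) (J(o) = -9/2 + (((o + o)/(-14 + o))*o + (o + 1)**2) = -9/2 + (((2*o)/(-14 + o))*o + (1 + o)**2) = -9/2 + ((2*o/(-14 + o))*o + (1 + o)**2) = -9/2 + (2*o**2/(-14 + o) + (1 + o)**2) = -9/2 + ((1 + o)**2 + 2*o**2/(-14 + o)) = -9/2 + (1 + o)**2 + 2*o**2/(-14 + o))
J(sqrt(-12 + m)) + 36958 = (49 + (sqrt(-12 + 85))**3 - 10*(sqrt(-12 + 85))**2 - 63*sqrt(-12 + 85)/2)/(-14 + sqrt(-12 + 85)) + 36958 = (49 + (sqrt(73))**3 - 10*(sqrt(73))**2 - 63*sqrt(73)/2)/(-14 + sqrt(73)) + 36958 = (49 + 73*sqrt(73) - 10*73 - 63*sqrt(73)/2)/(-14 + sqrt(73)) + 36958 = (49 + 73*sqrt(73) - 730 - 63*sqrt(73)/2)/(-14 + sqrt(73)) + 36958 = (-681 + 83*sqrt(73)/2)/(-14 + sqrt(73)) + 36958 = 36958 + (-681 + 83*sqrt(73)/2)/(-14 + sqrt(73))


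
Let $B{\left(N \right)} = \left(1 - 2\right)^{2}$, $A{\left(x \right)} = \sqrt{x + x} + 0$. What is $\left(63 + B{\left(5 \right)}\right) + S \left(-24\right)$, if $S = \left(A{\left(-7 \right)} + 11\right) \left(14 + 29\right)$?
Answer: $-11288 - 1032 i \sqrt{14} \approx -11288.0 - 3861.4 i$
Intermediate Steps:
$A{\left(x \right)} = \sqrt{2} \sqrt{x}$ ($A{\left(x \right)} = \sqrt{2 x} + 0 = \sqrt{2} \sqrt{x} + 0 = \sqrt{2} \sqrt{x}$)
$B{\left(N \right)} = 1$ ($B{\left(N \right)} = \left(-1\right)^{2} = 1$)
$S = 473 + 43 i \sqrt{14}$ ($S = \left(\sqrt{2} \sqrt{-7} + 11\right) \left(14 + 29\right) = \left(\sqrt{2} i \sqrt{7} + 11\right) 43 = \left(i \sqrt{14} + 11\right) 43 = \left(11 + i \sqrt{14}\right) 43 = 473 + 43 i \sqrt{14} \approx 473.0 + 160.89 i$)
$\left(63 + B{\left(5 \right)}\right) + S \left(-24\right) = \left(63 + 1\right) + \left(473 + 43 i \sqrt{14}\right) \left(-24\right) = 64 - \left(11352 + 1032 i \sqrt{14}\right) = -11288 - 1032 i \sqrt{14}$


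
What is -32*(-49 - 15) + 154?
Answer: 2202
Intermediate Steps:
-32*(-49 - 15) + 154 = -32*(-64) + 154 = 2048 + 154 = 2202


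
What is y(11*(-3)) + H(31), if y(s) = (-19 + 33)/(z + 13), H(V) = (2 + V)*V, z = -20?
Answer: 1021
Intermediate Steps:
H(V) = V*(2 + V)
y(s) = -2 (y(s) = (-19 + 33)/(-20 + 13) = 14/(-7) = 14*(-1/7) = -2)
y(11*(-3)) + H(31) = -2 + 31*(2 + 31) = -2 + 31*33 = -2 + 1023 = 1021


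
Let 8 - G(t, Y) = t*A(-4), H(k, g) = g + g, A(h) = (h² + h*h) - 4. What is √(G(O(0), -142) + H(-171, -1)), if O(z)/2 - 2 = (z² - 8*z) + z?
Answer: I*√106 ≈ 10.296*I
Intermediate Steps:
A(h) = -4 + 2*h² (A(h) = (h² + h²) - 4 = 2*h² - 4 = -4 + 2*h²)
O(z) = 4 - 14*z + 2*z² (O(z) = 4 + 2*((z² - 8*z) + z) = 4 + 2*(z² - 7*z) = 4 + (-14*z + 2*z²) = 4 - 14*z + 2*z²)
H(k, g) = 2*g
G(t, Y) = 8 - 28*t (G(t, Y) = 8 - t*(-4 + 2*(-4)²) = 8 - t*(-4 + 2*16) = 8 - t*(-4 + 32) = 8 - t*28 = 8 - 28*t)
√(G(O(0), -142) + H(-171, -1)) = √((8 - 28*(4 - 14*0 + 2*0²)) + 2*(-1)) = √((8 - 28*(4 + 0 + 2*0)) - 2) = √((8 - 28*(4 + 0 + 0)) - 2) = √((8 - 28*4) - 2) = √((8 - 112) - 2) = √(-104 - 2) = √(-106) = I*√106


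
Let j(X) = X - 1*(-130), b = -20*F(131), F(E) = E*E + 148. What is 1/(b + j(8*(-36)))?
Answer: -1/346338 ≈ -2.8874e-6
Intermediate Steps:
F(E) = 148 + E² (F(E) = E² + 148 = 148 + E²)
b = -346180 (b = -20*(148 + 131²) = -20*(148 + 17161) = -20*17309 = -346180)
j(X) = 130 + X (j(X) = X + 130 = 130 + X)
1/(b + j(8*(-36))) = 1/(-346180 + (130 + 8*(-36))) = 1/(-346180 + (130 - 288)) = 1/(-346180 - 158) = 1/(-346338) = -1/346338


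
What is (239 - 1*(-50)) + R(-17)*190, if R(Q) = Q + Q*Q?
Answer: 51969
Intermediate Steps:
R(Q) = Q + Q²
(239 - 1*(-50)) + R(-17)*190 = (239 - 1*(-50)) - 17*(1 - 17)*190 = (239 + 50) - 17*(-16)*190 = 289 + 272*190 = 289 + 51680 = 51969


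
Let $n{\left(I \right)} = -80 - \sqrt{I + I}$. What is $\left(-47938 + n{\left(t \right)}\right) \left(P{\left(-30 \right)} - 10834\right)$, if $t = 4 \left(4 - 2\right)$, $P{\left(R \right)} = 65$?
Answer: $517148918$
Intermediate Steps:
$t = 8$ ($t = 4 \cdot 2 = 8$)
$n{\left(I \right)} = -80 - \sqrt{2} \sqrt{I}$ ($n{\left(I \right)} = -80 - \sqrt{2 I} = -80 - \sqrt{2} \sqrt{I}$)
$\left(-47938 + n{\left(t \right)}\right) \left(P{\left(-30 \right)} - 10834\right) = \left(-47938 - \left(80 + \sqrt{2} \sqrt{8}\right)\right) \left(65 - 10834\right) = \left(-47938 - \left(80 + \sqrt{2} \cdot 2 \sqrt{2}\right)\right) \left(-10769\right) = \left(-47938 - 84\right) \left(-10769\right) = \left(-48022\right) \left(-10769\right) = 517148918$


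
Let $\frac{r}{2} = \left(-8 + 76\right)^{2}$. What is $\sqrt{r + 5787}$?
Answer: $\sqrt{15035} \approx 122.62$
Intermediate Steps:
$r = 9248$ ($r = 2 \left(-8 + 76\right)^{2} = 2 \cdot 68^{2} = 2 \cdot 4624 = 9248$)
$\sqrt{r + 5787} = \sqrt{9248 + 5787} = \sqrt{15035}$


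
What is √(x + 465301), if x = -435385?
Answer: 6*√831 ≈ 172.96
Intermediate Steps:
√(x + 465301) = √(-435385 + 465301) = √29916 = 6*√831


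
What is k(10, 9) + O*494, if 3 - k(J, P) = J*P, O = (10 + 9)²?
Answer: 178247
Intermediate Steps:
O = 361 (O = 19² = 361)
k(J, P) = 3 - J*P
k(10, 9) + O*494 = (3 - 1*10*9) + 361*494 = (3 - 90) + 178334 = -87 + 178334 = 178247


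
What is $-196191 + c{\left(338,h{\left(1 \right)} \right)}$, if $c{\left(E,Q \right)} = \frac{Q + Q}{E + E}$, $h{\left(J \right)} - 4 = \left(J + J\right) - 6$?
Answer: $-196191$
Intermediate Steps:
$h{\left(J \right)} = -2 + 2 J$ ($h{\left(J \right)} = 4 + \left(\left(J + J\right) - 6\right) = 4 + \left(2 J - 6\right) = 4 + \left(-6 + 2 J\right) = -2 + 2 J$)
$c{\left(E,Q \right)} = \frac{Q}{E}$ ($c{\left(E,Q \right)} = \frac{2 Q}{2 E} = 2 Q \frac{1}{2 E} = \frac{Q}{E}$)
$-196191 + c{\left(338,h{\left(1 \right)} \right)} = -196191 + \frac{-2 + 2 \cdot 1}{338} = -196191 + \left(-2 + 2\right) \frac{1}{338} = -196191 + 0 \cdot \frac{1}{338} = -196191 + 0 = -196191$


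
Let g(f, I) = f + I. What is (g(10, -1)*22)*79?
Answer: 15642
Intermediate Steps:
g(f, I) = I + f
(g(10, -1)*22)*79 = ((-1 + 10)*22)*79 = (9*22)*79 = 198*79 = 15642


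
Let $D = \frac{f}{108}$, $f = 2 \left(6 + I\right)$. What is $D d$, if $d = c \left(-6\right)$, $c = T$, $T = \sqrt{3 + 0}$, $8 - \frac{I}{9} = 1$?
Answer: $- \frac{23 \sqrt{3}}{3} \approx -13.279$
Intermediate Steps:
$I = 63$ ($I = 72 - 9 = 63$)
$T = \sqrt{3} \approx 1.732$
$c = \sqrt{3} \approx 1.732$
$f = 138$ ($f = 2 \left(6 + 63\right) = 2 \cdot 69 = 138$)
$d = - 6 \sqrt{3}$ ($d = \sqrt{3} \left(-6\right) = - 6 \sqrt{3} \approx -10.392$)
$D = \frac{23}{18}$ ($D = \frac{138}{108} = 138 \cdot \frac{1}{108} = \frac{23}{18} \approx 1.2778$)
$D d = \frac{23 \left(- 6 \sqrt{3}\right)}{18} = - \frac{23 \sqrt{3}}{3}$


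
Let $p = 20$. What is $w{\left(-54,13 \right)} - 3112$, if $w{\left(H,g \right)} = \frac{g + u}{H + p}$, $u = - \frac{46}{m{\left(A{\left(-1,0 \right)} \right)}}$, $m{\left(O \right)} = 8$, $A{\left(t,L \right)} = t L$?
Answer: $- \frac{423261}{136} \approx -3112.2$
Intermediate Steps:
$A{\left(t,L \right)} = L t$
$u = - \frac{23}{4}$ ($u = - \frac{46}{8} = \left(-46\right) \frac{1}{8} = - \frac{23}{4} \approx -5.75$)
$w{\left(H,g \right)} = \frac{- \frac{23}{4} + g}{20 + H}$ ($w{\left(H,g \right)} = \frac{g - \frac{23}{4}}{H + 20} = \frac{- \frac{23}{4} + g}{20 + H}$)
$w{\left(-54,13 \right)} - 3112 = \frac{- \frac{23}{4} + 13}{20 - 54} - 3112 = \frac{1}{-34} \cdot \frac{29}{4} - 3112 = \left(- \frac{1}{34}\right) \frac{29}{4} - 3112 = - \frac{29}{136} - 3112 = - \frac{423261}{136}$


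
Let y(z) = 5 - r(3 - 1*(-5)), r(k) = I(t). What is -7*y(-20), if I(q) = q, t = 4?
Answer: -7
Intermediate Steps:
r(k) = 4
y(z) = 1 (y(z) = 5 - 1*4 = 5 - 4 = 1)
-7*y(-20) = -7*1 = -7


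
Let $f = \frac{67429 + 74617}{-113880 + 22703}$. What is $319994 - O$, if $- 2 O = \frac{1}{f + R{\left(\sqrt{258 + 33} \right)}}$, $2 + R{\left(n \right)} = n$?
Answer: $\frac{740440221111204966}{2313919030739} + \frac{8313245329 \sqrt{291}}{4627838061478} \approx 3.1999 \cdot 10^{5}$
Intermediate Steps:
$R{\left(n \right)} = -2 + n$
$f = - \frac{142046}{91177}$ ($f = \frac{142046}{-91177} = 142046 \left(- \frac{1}{91177}\right) = - \frac{142046}{91177} \approx -1.5579$)
$O = - \frac{1}{2 \left(- \frac{324400}{91177} + \sqrt{291}\right)}$ ($O = - \frac{1}{2 \left(- \frac{142046}{91177} - \left(2 - \sqrt{258 + 33}\right)\right)} = - \frac{1}{2 \left(- \frac{142046}{91177} - \left(2 - \sqrt{291}\right)\right)} = - \frac{1}{2 \left(- \frac{324400}{91177} + \sqrt{291}\right)} \approx -0.037035$)
$319994 - O = 319994 - \left(- \frac{14788909400}{2313919030739} - \frac{8313245329 \sqrt{291}}{4627838061478}\right) = 319994 + \left(\frac{14788909400}{2313919030739} + \frac{8313245329 \sqrt{291}}{4627838061478}\right) = \frac{740440221111204966}{2313919030739} + \frac{8313245329 \sqrt{291}}{4627838061478}$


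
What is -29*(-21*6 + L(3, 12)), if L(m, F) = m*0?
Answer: 3654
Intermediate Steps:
L(m, F) = 0
-29*(-21*6 + L(3, 12)) = -29*(-21*6 + 0) = -29*(-126 + 0) = -29*(-126) = 3654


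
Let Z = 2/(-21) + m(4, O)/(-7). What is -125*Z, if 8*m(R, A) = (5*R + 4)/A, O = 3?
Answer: 625/21 ≈ 29.762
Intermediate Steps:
m(R, A) = (4 + 5*R)/(8*A) (m(R, A) = ((5*R + 4)/A)/8 = ((4 + 5*R)/A)/8 = (4 + 5*R)/(8*A))
Z = -5/21 (Z = 2/(-21) + ((1/8)*(4 + 5*4)/3)/(-7) = 2*(-1/21) + ((1/8)*(1/3)*(4 + 20))*(-1/7) = -2/21 + ((1/8)*(1/3)*24)*(-1/7) = -2/21 + 1*(-1/7) = -2/21 - 1/7 = -5/21 ≈ -0.23810)
-125*Z = -125*(-5/21) = 625/21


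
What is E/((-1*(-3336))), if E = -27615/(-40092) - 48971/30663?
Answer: -372195529/1367027187552 ≈ -0.00027227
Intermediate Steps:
E = -372195529/409780332 (E = -27615*(-1/40092) - 48971*1/30663 = 9205/13364 - 48971/30663 = -372195529/409780332 ≈ -0.90828)
E/((-1*(-3336))) = -372195529/(409780332*((-1*(-3336)))) = -372195529/409780332/3336 = -372195529/409780332*1/3336 = -372195529/1367027187552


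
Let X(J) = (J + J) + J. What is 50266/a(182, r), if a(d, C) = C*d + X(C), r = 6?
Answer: 25133/555 ≈ 45.285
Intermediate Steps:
X(J) = 3*J (X(J) = 2*J + J = 3*J)
a(d, C) = 3*C + C*d (a(d, C) = C*d + 3*C = 3*C + C*d)
50266/a(182, r) = 50266/((6*(3 + 182))) = 50266/((6*185)) = 50266/1110 = 50266*(1/1110) = 25133/555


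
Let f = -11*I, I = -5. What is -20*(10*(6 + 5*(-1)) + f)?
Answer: -1300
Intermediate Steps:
f = 55 (f = -11*(-5) = 55)
-20*(10*(6 + 5*(-1)) + f) = -20*(10*(6 + 5*(-1)) + 55) = -20*(10*(6 - 5) + 55) = -20*(10*1 + 55) = -20*(10 + 55) = -20*65 = -1300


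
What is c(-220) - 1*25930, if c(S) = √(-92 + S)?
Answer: -25930 + 2*I*√78 ≈ -25930.0 + 17.664*I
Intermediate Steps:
c(-220) - 1*25930 = √(-92 - 220) - 1*25930 = √(-312) - 25930 = 2*I*√78 - 25930 = -25930 + 2*I*√78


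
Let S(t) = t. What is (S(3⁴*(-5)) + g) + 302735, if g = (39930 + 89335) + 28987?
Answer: 460582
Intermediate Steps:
g = 158252 (g = 129265 + 28987 = 158252)
(S(3⁴*(-5)) + g) + 302735 = (3⁴*(-5) + 158252) + 302735 = (81*(-5) + 158252) + 302735 = (-405 + 158252) + 302735 = 157847 + 302735 = 460582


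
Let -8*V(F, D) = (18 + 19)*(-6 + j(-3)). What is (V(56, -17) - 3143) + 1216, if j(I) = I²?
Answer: -15527/8 ≈ -1940.9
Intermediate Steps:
V(F, D) = -111/8 (V(F, D) = -(18 + 19)*(-6 + (-3)²)/8 = -37*(-6 + 9)/8 = -37*3/8 = -⅛*111 = -111/8)
(V(56, -17) - 3143) + 1216 = (-111/8 - 3143) + 1216 = -25255/8 + 1216 = -15527/8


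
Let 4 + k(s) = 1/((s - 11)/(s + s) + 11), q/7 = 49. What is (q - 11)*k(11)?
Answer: -14276/11 ≈ -1297.8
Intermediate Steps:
q = 343 (q = 7*49 = 343)
k(s) = -4 + 1/(11 + (-11 + s)/(2*s)) (k(s) = -4 + 1/((s - 11)/(s + s) + 11) = -4 + 1/((-11 + s)/((2*s)) + 11) = -4 + 1/((-11 + s)*(1/(2*s)) + 11) = -4 + 1/((-11 + s)/(2*s) + 11) = -4 + 1/(11 + (-11 + s)/(2*s)))
(q - 11)*k(11) = (343 - 11)*(2*(22 - 45*11)/(-11 + 23*11)) = 332*(2*(22 - 495)/(-11 + 253)) = 332*(2*(-473)/242) = 332*(2*(1/242)*(-473)) = 332*(-43/11) = -14276/11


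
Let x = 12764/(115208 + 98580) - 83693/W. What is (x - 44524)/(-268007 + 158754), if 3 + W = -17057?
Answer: 40592714751449/99617521252460 ≈ 0.40749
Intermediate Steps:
W = -17060 (W = -3 - 17057 = -17060)
x = 4527578231/911805820 (x = 12764/(115208 + 98580) - 83693/(-17060) = 12764/213788 - 83693*(-1/17060) = 12764*(1/213788) + 83693/17060 = 3191/53447 + 83693/17060 = 4527578231/911805820 ≈ 4.9655)
(x - 44524)/(-268007 + 158754) = (4527578231/911805820 - 44524)/(-268007 + 158754) = -40592714751449/911805820/(-109253) = -40592714751449/911805820*(-1/109253) = 40592714751449/99617521252460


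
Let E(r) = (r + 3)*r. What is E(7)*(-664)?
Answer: -46480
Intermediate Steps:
E(r) = r*(3 + r) (E(r) = (3 + r)*r = r*(3 + r))
E(7)*(-664) = (7*(3 + 7))*(-664) = (7*10)*(-664) = 70*(-664) = -46480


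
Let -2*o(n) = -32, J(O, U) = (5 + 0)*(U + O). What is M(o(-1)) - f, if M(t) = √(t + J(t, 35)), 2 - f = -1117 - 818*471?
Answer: -386397 + √271 ≈ -3.8638e+5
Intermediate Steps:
J(O, U) = 5*O + 5*U (J(O, U) = 5*(O + U) = 5*O + 5*U)
o(n) = 16 (o(n) = -½*(-32) = 16)
f = 386397 (f = 2 - (-1117 - 818*471) = 2 - (-1117 - 385278) = 2 - 1*(-386395) = 2 + 386395 = 386397)
M(t) = √(175 + 6*t) (M(t) = √(t + (5*t + 5*35)) = √(t + (5*t + 175)) = √(t + (175 + 5*t)) = √(175 + 6*t))
M(o(-1)) - f = √(175 + 6*16) - 1*386397 = √(175 + 96) - 386397 = √271 - 386397 = -386397 + √271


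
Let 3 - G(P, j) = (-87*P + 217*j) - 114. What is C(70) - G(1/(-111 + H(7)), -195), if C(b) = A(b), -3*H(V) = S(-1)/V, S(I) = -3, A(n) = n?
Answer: -32872303/776 ≈ -42361.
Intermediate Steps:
H(V) = 1/V (H(V) = -(-1)/V = 1/V)
C(b) = b
G(P, j) = 117 - 217*j + 87*P (G(P, j) = 3 - ((-87*P + 217*j) - 114) = 3 - (-114 - 87*P + 217*j) = 3 + (114 - 217*j + 87*P) = 117 - 217*j + 87*P)
C(70) - G(1/(-111 + H(7)), -195) = 70 - (117 - 217*(-195) + 87/(-111 + 1/7)) = 70 - (117 + 42315 + 87/(-111 + 1/7)) = 70 - (117 + 42315 + 87/(-776/7)) = 70 - (117 + 42315 + 87*(-7/776)) = 70 - (117 + 42315 - 609/776) = 70 - 1*32926623/776 = 70 - 32926623/776 = -32872303/776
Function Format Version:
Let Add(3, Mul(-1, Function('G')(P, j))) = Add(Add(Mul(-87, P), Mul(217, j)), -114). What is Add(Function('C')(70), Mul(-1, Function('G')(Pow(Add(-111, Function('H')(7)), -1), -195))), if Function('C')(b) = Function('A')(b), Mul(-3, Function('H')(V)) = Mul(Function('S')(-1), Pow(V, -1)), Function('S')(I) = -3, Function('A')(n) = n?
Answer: Rational(-32872303, 776) ≈ -42361.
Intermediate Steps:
Function('H')(V) = Pow(V, -1) (Function('H')(V) = Mul(Rational(-1, 3), Mul(-3, Pow(V, -1))) = Pow(V, -1))
Function('C')(b) = b
Function('G')(P, j) = Add(117, Mul(-217, j), Mul(87, P)) (Function('G')(P, j) = Add(3, Mul(-1, Add(Add(Mul(-87, P), Mul(217, j)), -114))) = Add(3, Mul(-1, Add(-114, Mul(-87, P), Mul(217, j)))) = Add(3, Add(114, Mul(-217, j), Mul(87, P))) = Add(117, Mul(-217, j), Mul(87, P)))
Add(Function('C')(70), Mul(-1, Function('G')(Pow(Add(-111, Function('H')(7)), -1), -195))) = Add(70, Mul(-1, Add(117, Mul(-217, -195), Mul(87, Pow(Add(-111, Pow(7, -1)), -1))))) = Add(70, Mul(-1, Add(117, 42315, Mul(87, Pow(Add(-111, Rational(1, 7)), -1))))) = Add(70, Mul(-1, Add(117, 42315, Mul(87, Pow(Rational(-776, 7), -1))))) = Add(70, Mul(-1, Add(117, 42315, Mul(87, Rational(-7, 776))))) = Add(70, Mul(-1, Add(117, 42315, Rational(-609, 776)))) = Add(70, Mul(-1, Rational(32926623, 776))) = Add(70, Rational(-32926623, 776)) = Rational(-32872303, 776)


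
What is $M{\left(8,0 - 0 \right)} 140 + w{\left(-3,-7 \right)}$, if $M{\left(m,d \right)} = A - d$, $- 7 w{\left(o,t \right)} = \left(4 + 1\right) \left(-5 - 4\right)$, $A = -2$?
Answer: $- \frac{1915}{7} \approx -273.57$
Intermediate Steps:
$w{\left(o,t \right)} = \frac{45}{7}$ ($w{\left(o,t \right)} = - \frac{\left(4 + 1\right) \left(-5 - 4\right)}{7} = - \frac{5 \left(-9\right)}{7} = \left(- \frac{1}{7}\right) \left(-45\right) = \frac{45}{7}$)
$M{\left(m,d \right)} = -2 - d$
$M{\left(8,0 - 0 \right)} 140 + w{\left(-3,-7 \right)} = \left(-2 - \left(0 - 0\right)\right) 140 + \frac{45}{7} = \left(-2 - \left(0 + 0\right)\right) 140 + \frac{45}{7} = \left(-2 - 0\right) 140 + \frac{45}{7} = \left(-2 + 0\right) 140 + \frac{45}{7} = \left(-2\right) 140 + \frac{45}{7} = -280 + \frac{45}{7} = - \frac{1915}{7}$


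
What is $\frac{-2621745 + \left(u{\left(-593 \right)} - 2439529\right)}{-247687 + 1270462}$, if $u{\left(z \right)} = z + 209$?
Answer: $- \frac{5061658}{1022775} \approx -4.9489$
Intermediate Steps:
$u{\left(z \right)} = 209 + z$
$\frac{-2621745 + \left(u{\left(-593 \right)} - 2439529\right)}{-247687 + 1270462} = \frac{-2621745 + \left(\left(209 - 593\right) - 2439529\right)}{-247687 + 1270462} = \frac{-2621745 - 2439913}{1022775} = \left(-2621745 - 2439913\right) \frac{1}{1022775} = \left(-5061658\right) \frac{1}{1022775} = - \frac{5061658}{1022775}$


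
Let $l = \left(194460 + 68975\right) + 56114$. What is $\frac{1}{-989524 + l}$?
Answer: $- \frac{1}{669975} \approx -1.4926 \cdot 10^{-6}$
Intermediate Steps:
$l = 319549$ ($l = 263435 + 56114 = 319549$)
$\frac{1}{-989524 + l} = \frac{1}{-989524 + 319549} = \frac{1}{-669975} = - \frac{1}{669975}$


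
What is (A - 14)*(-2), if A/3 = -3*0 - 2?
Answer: 40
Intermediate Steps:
A = -6 (A = 3*(-3*0 - 2) = 3*(0 - 2) = 3*(-2) = -6)
(A - 14)*(-2) = (-6 - 14)*(-2) = -20*(-2) = 40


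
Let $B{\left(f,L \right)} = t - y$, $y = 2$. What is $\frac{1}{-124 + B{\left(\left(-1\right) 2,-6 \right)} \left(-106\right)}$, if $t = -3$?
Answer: $\frac{1}{406} \approx 0.0024631$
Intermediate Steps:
$B{\left(f,L \right)} = -5$ ($B{\left(f,L \right)} = -3 - 2 = -5$)
$\frac{1}{-124 + B{\left(\left(-1\right) 2,-6 \right)} \left(-106\right)} = \frac{1}{-124 - -530} = \frac{1}{-124 + 530} = \frac{1}{406}$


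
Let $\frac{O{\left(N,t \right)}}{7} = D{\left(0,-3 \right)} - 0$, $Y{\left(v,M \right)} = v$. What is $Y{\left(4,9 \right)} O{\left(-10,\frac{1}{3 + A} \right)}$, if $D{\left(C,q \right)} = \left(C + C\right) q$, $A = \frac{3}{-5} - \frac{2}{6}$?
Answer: $0$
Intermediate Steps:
$A = - \frac{14}{15}$ ($A = 3 \left(- \frac{1}{5}\right) - \frac{1}{3} = - \frac{3}{5} - \frac{1}{3} = - \frac{14}{15} \approx -0.93333$)
$D{\left(C,q \right)} = 2 C q$
$O{\left(N,t \right)} = 0$ ($O{\left(N,t \right)} = 7 \left(2 \cdot 0 \left(-3\right) - 0\right) = 7 \left(0 + 0\right) = 7 \cdot 0 = 0$)
$Y{\left(4,9 \right)} O{\left(-10,\frac{1}{3 + A} \right)} = 4 \cdot 0 = 0$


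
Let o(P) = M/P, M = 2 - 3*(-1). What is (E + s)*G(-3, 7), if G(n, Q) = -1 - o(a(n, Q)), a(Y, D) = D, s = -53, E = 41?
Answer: 144/7 ≈ 20.571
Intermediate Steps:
M = 5 (M = 2 + 3 = 5)
o(P) = 5/P
G(n, Q) = -1 - 5/Q
(E + s)*G(-3, 7) = (41 - 53)*((-5 - 1*7)/7) = -12*(-5 - 7)/7 = -12*(-12)/7 = -12*(-12/7) = 144/7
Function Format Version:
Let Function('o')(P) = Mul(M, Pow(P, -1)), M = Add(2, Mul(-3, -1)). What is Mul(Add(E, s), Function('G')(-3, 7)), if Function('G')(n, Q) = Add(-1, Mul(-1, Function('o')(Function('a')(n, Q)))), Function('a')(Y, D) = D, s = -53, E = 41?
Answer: Rational(144, 7) ≈ 20.571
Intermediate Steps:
M = 5 (M = Add(2, 3) = 5)
Function('o')(P) = Mul(5, Pow(P, -1))
Function('G')(n, Q) = Add(-1, Mul(-5, Pow(Q, -1))) (Function('G')(n, Q) = Add(-1, Mul(-1, Mul(5, Pow(Q, -1)))) = Add(-1, Mul(-5, Pow(Q, -1))))
Mul(Add(E, s), Function('G')(-3, 7)) = Mul(Add(41, -53), Mul(Pow(7, -1), Add(-5, Mul(-1, 7)))) = Mul(-12, Mul(Rational(1, 7), Add(-5, -7))) = Mul(-12, Mul(Rational(1, 7), -12)) = Mul(-12, Rational(-12, 7)) = Rational(144, 7)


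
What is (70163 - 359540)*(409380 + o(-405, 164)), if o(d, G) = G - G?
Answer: -118465156260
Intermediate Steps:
o(d, G) = 0
(70163 - 359540)*(409380 + o(-405, 164)) = (70163 - 359540)*(409380 + 0) = -289377*409380 = -118465156260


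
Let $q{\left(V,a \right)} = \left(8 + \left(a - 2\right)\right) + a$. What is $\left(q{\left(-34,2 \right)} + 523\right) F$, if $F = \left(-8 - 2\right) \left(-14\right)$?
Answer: $74620$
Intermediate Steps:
$F = 140$ ($F = \left(-10\right) \left(-14\right) = 140$)
$q{\left(V,a \right)} = 6 + 2 a$ ($q{\left(V,a \right)} = \left(8 + \left(-2 + a\right)\right) + a = \left(6 + a\right) + a = 6 + 2 a$)
$\left(q{\left(-34,2 \right)} + 523\right) F = \left(\left(6 + 2 \cdot 2\right) + 523\right) 140 = \left(\left(6 + 4\right) + 523\right) 140 = \left(10 + 523\right) 140 = 533 \cdot 140 = 74620$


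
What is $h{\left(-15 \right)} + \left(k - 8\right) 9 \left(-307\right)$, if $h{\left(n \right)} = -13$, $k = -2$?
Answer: $27617$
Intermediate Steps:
$h{\left(-15 \right)} + \left(k - 8\right) 9 \left(-307\right) = -13 + \left(-2 - 8\right) 9 \left(-307\right) = -13 + \left(-10\right) 9 \left(-307\right) = -13 - -27630 = -13 + 27630 = 27617$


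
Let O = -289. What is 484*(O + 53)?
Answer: -114224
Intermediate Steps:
484*(O + 53) = 484*(-289 + 53) = 484*(-236) = -114224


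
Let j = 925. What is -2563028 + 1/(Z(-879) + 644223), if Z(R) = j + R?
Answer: -1651279486531/644269 ≈ -2.5630e+6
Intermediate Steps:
Z(R) = 925 + R
-2563028 + 1/(Z(-879) + 644223) = -2563028 + 1/((925 - 879) + 644223) = -2563028 + 1/(46 + 644223) = -2563028 + 1/644269 = -1651279486531/644269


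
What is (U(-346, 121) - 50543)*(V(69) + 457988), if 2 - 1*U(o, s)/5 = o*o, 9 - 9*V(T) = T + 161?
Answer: -891810075941/3 ≈ -2.9727e+11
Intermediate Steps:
V(T) = -152/9 - T/9 (V(T) = 1 - (T + 161)/9 = 1 - (161 + T)/9 = 1 + (-161/9 - T/9) = -152/9 - T/9)
U(o, s) = 10 - 5*o² (U(o, s) = 10 - 5*o*o = 10 - 5*o²)
(U(-346, 121) - 50543)*(V(69) + 457988) = ((10 - 5*(-346)²) - 50543)*((-152/9 - ⅑*69) + 457988) = ((10 - 5*119716) - 50543)*((-152/9 - 23/3) + 457988) = ((10 - 598580) - 50543)*(-221/9 + 457988) = (-598570 - 50543)*(4121671/9) = -649113*4121671/9 = -891810075941/3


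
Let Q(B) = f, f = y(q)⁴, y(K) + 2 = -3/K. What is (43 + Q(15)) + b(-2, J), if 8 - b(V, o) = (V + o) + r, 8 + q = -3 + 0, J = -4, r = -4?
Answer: 1023422/14641 ≈ 69.901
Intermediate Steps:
q = -11 (q = -8 + (-3 + 0) = -8 - 3 = -11)
b(V, o) = 12 - V - o (b(V, o) = 8 - ((V + o) - 4) = 8 - (-4 + V + o) = 8 + (4 - V - o) = 12 - V - o)
y(K) = -2 - 3/K
f = 130321/14641 (f = (-2 - 3/(-11))⁴ = (-2 - 3*(-1/11))⁴ = (-2 + 3/11)⁴ = (-19/11)⁴ = 130321/14641 ≈ 8.9011)
Q(B) = 130321/14641
(43 + Q(15)) + b(-2, J) = (43 + 130321/14641) + (12 - 1*(-2) - 1*(-4)) = 759884/14641 + (12 + 2 + 4) = 759884/14641 + 18 = 1023422/14641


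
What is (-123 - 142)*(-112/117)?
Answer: 29680/117 ≈ 253.68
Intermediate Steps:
(-123 - 142)*(-112/117) = -(-29680)/117 = -265*(-112/117) = 29680/117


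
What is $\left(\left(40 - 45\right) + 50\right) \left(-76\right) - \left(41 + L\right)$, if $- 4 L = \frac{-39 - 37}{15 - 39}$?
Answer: $- \frac{83045}{24} \approx -3460.2$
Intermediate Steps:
$L = - \frac{19}{24}$ ($L = - \frac{\left(-39 - 37\right) \frac{1}{15 - 39}}{4} = - \frac{\left(-76\right) \frac{1}{-24}}{4} = - \frac{\left(-76\right) \left(- \frac{1}{24}\right)}{4} = \left(- \frac{1}{4}\right) \frac{19}{6} = - \frac{19}{24} \approx -0.79167$)
$\left(\left(40 - 45\right) + 50\right) \left(-76\right) - \left(41 + L\right) = \left(\left(40 - 45\right) + 50\right) \left(-76\right) - \frac{965}{24} = \left(-5 + 50\right) \left(-76\right) + \left(-41 + \frac{19}{24}\right) = 45 \left(-76\right) - \frac{965}{24} = -3420 - \frac{965}{24} = - \frac{83045}{24}$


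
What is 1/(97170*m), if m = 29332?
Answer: 1/2850190440 ≈ 3.5085e-10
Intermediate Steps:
1/(97170*m) = 1/(97170*29332) = (1/97170)*(1/29332) = 1/2850190440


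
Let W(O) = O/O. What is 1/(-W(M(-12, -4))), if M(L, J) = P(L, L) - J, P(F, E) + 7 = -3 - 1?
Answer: -1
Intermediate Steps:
P(F, E) = -11 (P(F, E) = -7 + (-3 - 1) = -7 - 4 = -11)
M(L, J) = -11 - J
W(O) = 1
1/(-W(M(-12, -4))) = 1/(-1*1) = 1/(-1) = -1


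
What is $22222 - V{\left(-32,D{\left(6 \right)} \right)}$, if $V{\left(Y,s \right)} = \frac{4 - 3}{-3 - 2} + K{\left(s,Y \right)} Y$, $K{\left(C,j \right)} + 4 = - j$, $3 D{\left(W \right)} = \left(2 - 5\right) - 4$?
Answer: $\frac{115591}{5} \approx 23118.0$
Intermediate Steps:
$D{\left(W \right)} = - \frac{7}{3}$ ($D{\left(W \right)} = \frac{\left(2 - 5\right) - 4}{3} = \frac{-3 - 4}{3} = \frac{1}{3} \left(-7\right) = - \frac{7}{3}$)
$K{\left(C,j \right)} = -4 - j$
$V{\left(Y,s \right)} = - \frac{1}{5} + Y \left(-4 - Y\right)$ ($V{\left(Y,s \right)} = \frac{4 - 3}{-3 - 2} + \left(-4 - Y\right) Y = 1 \frac{1}{-5} + Y \left(-4 - Y\right) = 1 \left(- \frac{1}{5}\right) + Y \left(-4 - Y\right) = - \frac{1}{5} + Y \left(-4 - Y\right)$)
$22222 - V{\left(-32,D{\left(6 \right)} \right)} = 22222 - \left(- \frac{1}{5} - - 32 \left(4 - 32\right)\right) = 22222 - \left(- \frac{1}{5} - \left(-32\right) \left(-28\right)\right) = 22222 - \left(- \frac{1}{5} - 896\right) = 22222 - - \frac{4481}{5} = 22222 + \frac{4481}{5} = \frac{115591}{5}$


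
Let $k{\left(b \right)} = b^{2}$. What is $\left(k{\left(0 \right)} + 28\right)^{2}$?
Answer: $784$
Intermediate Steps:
$\left(k{\left(0 \right)} + 28\right)^{2} = \left(0^{2} + 28\right)^{2} = \left(0 + 28\right)^{2} = 28^{2} = 784$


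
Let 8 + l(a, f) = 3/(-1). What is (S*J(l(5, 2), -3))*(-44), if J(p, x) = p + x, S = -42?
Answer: -25872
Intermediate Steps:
l(a, f) = -11 (l(a, f) = -8 + 3/(-1) = -8 + 3*(-1) = -8 - 3 = -11)
(S*J(l(5, 2), -3))*(-44) = -42*(-11 - 3)*(-44) = -42*(-14)*(-44) = 588*(-44) = -25872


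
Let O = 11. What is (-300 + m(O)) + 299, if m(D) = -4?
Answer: -5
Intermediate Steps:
(-300 + m(O)) + 299 = (-300 - 4) + 299 = -304 + 299 = -5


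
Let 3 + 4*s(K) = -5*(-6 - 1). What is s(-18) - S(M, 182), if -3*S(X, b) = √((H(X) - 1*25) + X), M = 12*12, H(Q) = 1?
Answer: 8 + 2*√30/3 ≈ 11.651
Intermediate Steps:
s(K) = 8 (s(K) = -¾ + (-5*(-6 - 1))/4 = -¾ + (-5*(-7))/4 = -¾ + (¼)*35 = -¾ + 35/4 = 8)
M = 144
S(X, b) = -√(-24 + X)/3 (S(X, b) = -√((1 - 1*25) + X)/3 = -√((1 - 25) + X)/3 = -√(-24 + X)/3)
s(-18) - S(M, 182) = 8 - (-1)*√(-24 + 144)/3 = 8 - (-1)*√120/3 = 8 - (-1)*2*√30/3 = 8 - (-2)*√30/3 = 8 + 2*√30/3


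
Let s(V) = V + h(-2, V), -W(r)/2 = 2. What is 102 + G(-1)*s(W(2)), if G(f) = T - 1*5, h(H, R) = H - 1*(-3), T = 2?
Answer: 111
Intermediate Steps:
W(r) = -4 (W(r) = -2*2 = -4)
h(H, R) = 3 + H (h(H, R) = H + 3 = 3 + H)
s(V) = 1 + V (s(V) = V + (3 - 2) = V + 1 = 1 + V)
G(f) = -3 (G(f) = 2 - 1*5 = 2 - 5 = -3)
102 + G(-1)*s(W(2)) = 102 - 3*(1 - 4) = 102 - 3*(-3) = 102 + 9 = 111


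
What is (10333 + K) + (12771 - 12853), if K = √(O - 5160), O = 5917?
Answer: 10251 + √757 ≈ 10279.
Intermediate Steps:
K = √757 (K = √(5917 - 5160) = √757 ≈ 27.514)
(10333 + K) + (12771 - 12853) = (10333 + √757) + (12771 - 12853) = (10333 + √757) - 82 = 10251 + √757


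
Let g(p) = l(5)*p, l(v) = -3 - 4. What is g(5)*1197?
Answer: -41895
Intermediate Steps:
l(v) = -7
g(p) = -7*p
g(5)*1197 = -7*5*1197 = -35*1197 = -41895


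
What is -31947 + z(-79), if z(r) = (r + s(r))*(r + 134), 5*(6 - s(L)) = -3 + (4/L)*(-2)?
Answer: -2838479/79 ≈ -35930.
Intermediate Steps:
s(L) = 33/5 + 8/(5*L) (s(L) = 6 - (-3 + (4/L)*(-2))/5 = 6 - (-3 - 8/L)/5 = 6 + (⅗ + 8/(5*L)) = 33/5 + 8/(5*L))
z(r) = (134 + r)*(r + (8 + 33*r)/(5*r)) (z(r) = (r + (8 + 33*r)/(5*r))*(r + 134) = (r + (8 + 33*r)/(5*r))*(134 + r) = (134 + r)*(r + (8 + 33*r)/(5*r)))
-31947 + z(-79) = -31947 + (886 + (-79)² + (703/5)*(-79) + (1072/5)/(-79)) = -31947 + (886 + 6241 - 55537/5 + (1072/5)*(-1/79)) = -31947 + (886 + 6241 - 55537/5 - 1072/395) = -31947 - 314666/79 = -2838479/79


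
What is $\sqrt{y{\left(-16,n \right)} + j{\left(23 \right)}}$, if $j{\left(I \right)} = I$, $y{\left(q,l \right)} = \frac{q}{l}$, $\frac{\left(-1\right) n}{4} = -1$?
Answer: $\sqrt{19} \approx 4.3589$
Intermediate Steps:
$n = 4$ ($n = \left(-4\right) \left(-1\right) = 4$)
$\sqrt{y{\left(-16,n \right)} + j{\left(23 \right)}} = \sqrt{- \frac{16}{4} + 23} = \sqrt{\left(-16\right) \frac{1}{4} + 23} = \sqrt{-4 + 23} = \sqrt{19}$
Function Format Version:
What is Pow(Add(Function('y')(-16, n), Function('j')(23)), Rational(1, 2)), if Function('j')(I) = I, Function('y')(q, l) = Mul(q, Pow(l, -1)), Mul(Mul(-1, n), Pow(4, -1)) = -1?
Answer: Pow(19, Rational(1, 2)) ≈ 4.3589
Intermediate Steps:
n = 4 (n = Mul(-4, -1) = 4)
Pow(Add(Function('y')(-16, n), Function('j')(23)), Rational(1, 2)) = Pow(Add(Mul(-16, Pow(4, -1)), 23), Rational(1, 2)) = Pow(Add(Mul(-16, Rational(1, 4)), 23), Rational(1, 2)) = Pow(Add(-4, 23), Rational(1, 2)) = Pow(19, Rational(1, 2))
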